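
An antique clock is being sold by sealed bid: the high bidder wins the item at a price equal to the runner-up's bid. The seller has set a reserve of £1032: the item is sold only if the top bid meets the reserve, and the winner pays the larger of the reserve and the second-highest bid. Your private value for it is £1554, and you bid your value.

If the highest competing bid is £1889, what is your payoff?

£0

Your bid £1554 is below the highest competing bid £1889, so you lose. Payoff £0.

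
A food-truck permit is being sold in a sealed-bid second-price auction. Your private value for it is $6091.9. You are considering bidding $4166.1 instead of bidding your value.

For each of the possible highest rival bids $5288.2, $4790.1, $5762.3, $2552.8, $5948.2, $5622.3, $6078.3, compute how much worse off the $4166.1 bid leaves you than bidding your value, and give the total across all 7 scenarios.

$3062

The deviation costs you only when the competing bid falls strictly between $4166.1 and $6091.9; elsewhere both bids give the same outcome.
$5288.2: truthful payoff $803.7, deviation payoff $0 → loss $803.7.
$4790.1: truthful payoff $1301.8, deviation payoff $0 → loss $1301.8.
$5762.3: truthful payoff $329.6, deviation payoff $0 → loss $329.6.
$2552.8: outcomes coincide → loss $0.
$5948.2: truthful payoff $143.7, deviation payoff $0 → loss $143.7.
$5622.3: truthful payoff $469.6, deviation payoff $0 → loss $469.6.
$6078.3: truthful payoff $13.6, deviation payoff $0 → loss $13.6.
Total loss = $803.7 + $1301.8 + $329.6 + $143.7 + $469.6 + $13.6 = $3062.
In a second-price auction your bid sets only whether you win, not what you pay, so bidding your true value is weakly dominant.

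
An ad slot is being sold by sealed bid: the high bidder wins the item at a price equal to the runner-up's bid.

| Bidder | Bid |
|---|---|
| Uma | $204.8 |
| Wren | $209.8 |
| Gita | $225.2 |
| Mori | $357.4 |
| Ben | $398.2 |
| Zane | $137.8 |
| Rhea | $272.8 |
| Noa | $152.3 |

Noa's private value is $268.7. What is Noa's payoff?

Highest bid: Ben at $398.2, so Ben wins.
Second-highest bid: Mori at $357.4 — that is the price the winner pays.
Noa did not win, so Noa pays nothing and receives nothing: payoff $0.

$0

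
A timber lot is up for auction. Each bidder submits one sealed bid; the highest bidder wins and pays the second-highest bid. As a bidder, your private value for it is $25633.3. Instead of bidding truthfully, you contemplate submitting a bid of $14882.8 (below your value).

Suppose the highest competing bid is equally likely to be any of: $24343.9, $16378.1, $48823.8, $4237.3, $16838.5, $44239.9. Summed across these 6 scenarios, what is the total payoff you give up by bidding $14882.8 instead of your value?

$19339.4

The deviation costs you only when the competing bid falls strictly between $14882.8 and $25633.3; elsewhere both bids give the same outcome.
$24343.9: truthful payoff $1289.4, deviation payoff $0 → loss $1289.4.
$16378.1: truthful payoff $9255.2, deviation payoff $0 → loss $9255.2.
$48823.8: outcomes coincide → loss $0.
$4237.3: outcomes coincide → loss $0.
$16838.5: truthful payoff $8794.8, deviation payoff $0 → loss $8794.8.
$44239.9: outcomes coincide → loss $0.
Total loss = $1289.4 + $9255.2 + $8794.8 = $19339.4.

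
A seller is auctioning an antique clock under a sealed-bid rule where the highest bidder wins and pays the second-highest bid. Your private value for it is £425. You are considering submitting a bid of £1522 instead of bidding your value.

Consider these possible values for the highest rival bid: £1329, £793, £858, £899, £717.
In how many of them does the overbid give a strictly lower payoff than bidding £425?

5

The deviation hurts exactly when the highest competing bid lies strictly between £425 and £1522 — overbidding then wins at a price above your value.
£1329: inside the interval → strictly worse (loss £904).
£793: inside the interval → strictly worse (loss £368).
£858: inside the interval → strictly worse (loss £433).
£899: inside the interval → strictly worse (loss £474).
£717: inside the interval → strictly worse (loss £292).
Count: 5.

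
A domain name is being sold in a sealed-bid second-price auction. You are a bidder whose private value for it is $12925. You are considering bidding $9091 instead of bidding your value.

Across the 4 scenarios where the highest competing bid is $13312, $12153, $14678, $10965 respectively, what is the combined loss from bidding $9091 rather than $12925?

The deviation costs you only when the competing bid falls strictly between $9091 and $12925; elsewhere both bids give the same outcome.
$13312: outcomes coincide → loss $0.
$12153: truthful payoff $772, deviation payoff $0 → loss $772.
$14678: outcomes coincide → loss $0.
$10965: truthful payoff $1960, deviation payoff $0 → loss $1960.
Total loss = $772 + $1960 = $2732.

$2732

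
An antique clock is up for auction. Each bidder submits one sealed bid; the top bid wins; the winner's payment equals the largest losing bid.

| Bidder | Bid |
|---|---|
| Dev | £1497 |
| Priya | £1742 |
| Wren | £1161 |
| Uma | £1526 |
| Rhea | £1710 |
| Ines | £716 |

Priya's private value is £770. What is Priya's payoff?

−£940

Highest bid: Priya at £1742, so Priya wins.
Second-highest bid: Rhea at £1710 — that is the price the winner pays.
Priya's payoff = value − price = £770 − £1710 = −£940.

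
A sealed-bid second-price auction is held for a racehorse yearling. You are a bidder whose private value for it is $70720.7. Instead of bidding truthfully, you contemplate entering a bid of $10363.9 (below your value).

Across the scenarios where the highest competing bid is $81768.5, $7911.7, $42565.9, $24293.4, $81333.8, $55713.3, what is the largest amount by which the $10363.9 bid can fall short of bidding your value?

$81768.5: same outcome either way → loss $0.
$7911.7: same outcome either way → loss $0.
$42565.9: truthful gives $28154.8, deviation gives $0 → loss $28154.8.
$24293.4: truthful gives $46427.3, deviation gives $0 → loss $46427.3.
$81333.8: same outcome either way → loss $0.
$55713.3: truthful gives $15007.4, deviation gives $0 → loss $15007.4.
Maximum loss: $46427.3.

$46427.3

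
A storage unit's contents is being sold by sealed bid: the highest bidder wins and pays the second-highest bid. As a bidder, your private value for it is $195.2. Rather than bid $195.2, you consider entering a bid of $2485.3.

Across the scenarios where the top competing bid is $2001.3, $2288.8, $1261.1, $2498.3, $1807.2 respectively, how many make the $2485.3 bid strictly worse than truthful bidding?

The deviation hurts exactly when the highest competing bid lies strictly between $195.2 and $2485.3 — overbidding then wins at a price above your value.
$2001.3: inside the interval → strictly worse (loss $1806.1).
$2288.8: inside the interval → strictly worse (loss $2093.6).
$1261.1: inside the interval → strictly worse (loss $1065.9).
$2498.3: above both → same outcome either way.
$1807.2: inside the interval → strictly worse (loss $1612).
Count: 4.

4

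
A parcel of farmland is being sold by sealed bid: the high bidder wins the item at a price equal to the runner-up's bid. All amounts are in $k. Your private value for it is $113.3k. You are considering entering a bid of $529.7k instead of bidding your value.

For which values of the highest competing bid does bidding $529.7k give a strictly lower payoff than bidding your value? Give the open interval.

If the competing bid is below $113.3k, both bids win at the same price — no difference.
If it is above $529.7k, both bids lose — no difference.
If it lies strictly between $113.3k and $529.7k, bidding your value loses (payoff 0) while bidding $529.7k wins at a price above your value (payoff negative).
So the deviation strictly hurts on the open interval ($113.3k, $529.7k).

($113.3k, $529.7k)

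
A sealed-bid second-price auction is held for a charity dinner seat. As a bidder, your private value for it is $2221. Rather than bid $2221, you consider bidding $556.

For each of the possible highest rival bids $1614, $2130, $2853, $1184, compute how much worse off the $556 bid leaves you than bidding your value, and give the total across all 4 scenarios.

$1735

The deviation costs you only when the competing bid falls strictly between $556 and $2221; elsewhere both bids give the same outcome.
$1614: truthful payoff $607, deviation payoff $0 → loss $607.
$2130: truthful payoff $91, deviation payoff $0 → loss $91.
$2853: outcomes coincide → loss $0.
$1184: truthful payoff $1037, deviation payoff $0 → loss $1037.
Total loss = $607 + $91 + $1037 = $1735.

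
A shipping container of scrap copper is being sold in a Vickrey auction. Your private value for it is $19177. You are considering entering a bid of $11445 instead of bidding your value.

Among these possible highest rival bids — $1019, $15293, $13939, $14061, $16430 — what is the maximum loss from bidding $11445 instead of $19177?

$5238

$1019: same outcome either way → loss $0.
$15293: truthful gives $3884, deviation gives $0 → loss $3884.
$13939: truthful gives $5238, deviation gives $0 → loss $5238.
$14061: truthful gives $5116, deviation gives $0 → loss $5116.
$16430: truthful gives $2747, deviation gives $0 → loss $2747.
Maximum loss: $5238.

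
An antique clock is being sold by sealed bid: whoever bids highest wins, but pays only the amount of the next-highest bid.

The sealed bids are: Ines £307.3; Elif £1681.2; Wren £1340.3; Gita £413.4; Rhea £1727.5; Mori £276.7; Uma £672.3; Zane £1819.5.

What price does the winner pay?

£1727.5

Highest bid: Zane at £1819.5, so Zane wins.
Second-highest bid: Rhea at £1727.5 — that is the price the winner pays.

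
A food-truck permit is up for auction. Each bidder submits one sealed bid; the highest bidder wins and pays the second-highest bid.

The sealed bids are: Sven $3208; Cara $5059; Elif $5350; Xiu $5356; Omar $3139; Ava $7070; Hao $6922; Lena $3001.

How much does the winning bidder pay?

Highest bid: Ava at $7070, so Ava wins.
Second-highest bid: Hao at $6922 — that is the price the winner pays.

$6922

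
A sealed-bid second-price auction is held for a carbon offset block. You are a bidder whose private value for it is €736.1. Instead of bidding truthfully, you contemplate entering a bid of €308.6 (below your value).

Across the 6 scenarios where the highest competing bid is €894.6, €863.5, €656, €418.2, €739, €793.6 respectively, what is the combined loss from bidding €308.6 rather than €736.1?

€398

The deviation costs you only when the competing bid falls strictly between €308.6 and €736.1; elsewhere both bids give the same outcome.
€894.6: outcomes coincide → loss €0.
€863.5: outcomes coincide → loss €0.
€656: truthful payoff €80.1, deviation payoff €0 → loss €80.1.
€418.2: truthful payoff €317.9, deviation payoff €0 → loss €317.9.
€739: outcomes coincide → loss €0.
€793.6: outcomes coincide → loss €0.
Total loss = €80.1 + €317.9 = €398.
In a second-price auction your bid sets only whether you win, not what you pay, so bidding your true value is weakly dominant.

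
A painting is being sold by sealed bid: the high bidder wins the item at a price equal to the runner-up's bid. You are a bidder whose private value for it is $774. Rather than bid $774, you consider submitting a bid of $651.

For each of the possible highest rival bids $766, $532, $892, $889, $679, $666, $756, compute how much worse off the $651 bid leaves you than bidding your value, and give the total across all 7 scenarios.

$229

The deviation costs you only when the competing bid falls strictly between $651 and $774; elsewhere both bids give the same outcome.
$766: truthful payoff $8, deviation payoff $0 → loss $8.
$532: outcomes coincide → loss $0.
$892: outcomes coincide → loss $0.
$889: outcomes coincide → loss $0.
$679: truthful payoff $95, deviation payoff $0 → loss $95.
$666: truthful payoff $108, deviation payoff $0 → loss $108.
$756: truthful payoff $18, deviation payoff $0 → loss $18.
Total loss = $8 + $95 + $108 + $18 = $229.
In a second-price auction your bid sets only whether you win, not what you pay, so bidding your true value is weakly dominant.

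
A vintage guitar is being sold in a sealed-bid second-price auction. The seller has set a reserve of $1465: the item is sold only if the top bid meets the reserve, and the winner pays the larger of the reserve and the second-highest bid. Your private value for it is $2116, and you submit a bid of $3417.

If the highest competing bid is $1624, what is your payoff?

Your bid $3417 is the highest and exceeds the reserve.
Price = max(second-highest bid, reserve) = max($1624, $1465) = $1624.
Payoff = $2116 − $1624 = $492.

$492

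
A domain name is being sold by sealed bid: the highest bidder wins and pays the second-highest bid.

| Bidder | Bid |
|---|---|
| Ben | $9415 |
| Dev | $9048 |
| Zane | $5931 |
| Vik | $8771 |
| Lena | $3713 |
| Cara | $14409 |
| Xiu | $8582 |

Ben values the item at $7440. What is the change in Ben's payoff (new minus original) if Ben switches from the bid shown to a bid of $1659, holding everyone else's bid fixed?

$0

The highest bid among the other bidders is $14409; Ben's bid doesn't change that.
Original bid $9415: Ben is not highest (top rival bid is $14409); payoff $0.
Alternative bid $1659: Ben is not highest (top rival bid is $14409); payoff $0.
Change in payoff = $0 − ($0) = $0.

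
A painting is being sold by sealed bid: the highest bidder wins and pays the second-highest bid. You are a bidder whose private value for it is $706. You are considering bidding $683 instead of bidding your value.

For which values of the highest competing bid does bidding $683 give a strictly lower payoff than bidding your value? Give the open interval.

($683, $706)

If the competing bid is below $683, both bids win at the same price — no difference.
If it is above $706, both bids lose — no difference.
If it lies strictly between $683 and $706, bidding your value wins at a price below your value (positive payoff) while bidding $683 loses (payoff 0).
So the deviation strictly hurts on the open interval ($683, $706).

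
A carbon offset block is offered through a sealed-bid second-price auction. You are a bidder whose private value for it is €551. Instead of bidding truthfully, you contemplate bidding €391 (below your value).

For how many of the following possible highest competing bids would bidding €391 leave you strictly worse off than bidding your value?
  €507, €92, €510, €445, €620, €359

The deviation hurts exactly when the highest competing bid lies strictly between €391 and €551 — underbidding then forfeits a profitable win.
€507: inside the interval → strictly worse (loss €44).
€92: below both → same outcome either way.
€510: inside the interval → strictly worse (loss €41).
€445: inside the interval → strictly worse (loss €106).
€620: above both → same outcome either way.
€359: below both → same outcome either way.
Count: 3.

3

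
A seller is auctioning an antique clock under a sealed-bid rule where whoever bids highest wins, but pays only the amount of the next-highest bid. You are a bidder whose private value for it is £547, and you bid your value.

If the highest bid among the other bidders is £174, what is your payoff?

£373

Your bid £547 exceeds the highest competing bid £174, so you win.
In a second-price auction the winner pays the second-highest bid, £174.
Payoff = value − price = £547 − £174 = £373.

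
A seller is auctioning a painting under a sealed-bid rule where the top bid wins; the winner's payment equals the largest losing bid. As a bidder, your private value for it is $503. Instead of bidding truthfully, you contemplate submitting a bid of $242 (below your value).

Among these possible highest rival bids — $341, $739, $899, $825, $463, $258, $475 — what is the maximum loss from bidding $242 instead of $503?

$245

$341: truthful gives $162, deviation gives $0 → loss $162.
$739: same outcome either way → loss $0.
$899: same outcome either way → loss $0.
$825: same outcome either way → loss $0.
$463: truthful gives $40, deviation gives $0 → loss $40.
$258: truthful gives $245, deviation gives $0 → loss $245.
$475: truthful gives $28, deviation gives $0 → loss $28.
Maximum loss: $245.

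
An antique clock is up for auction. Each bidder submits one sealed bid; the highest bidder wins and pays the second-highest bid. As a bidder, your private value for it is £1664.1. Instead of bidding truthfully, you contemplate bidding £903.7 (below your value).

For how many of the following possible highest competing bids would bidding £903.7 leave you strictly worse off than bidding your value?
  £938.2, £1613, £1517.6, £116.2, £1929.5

3

The deviation hurts exactly when the highest competing bid lies strictly between £903.7 and £1664.1 — underbidding then forfeits a profitable win.
£938.2: inside the interval → strictly worse (loss £725.9).
£1613: inside the interval → strictly worse (loss £51.1).
£1517.6: inside the interval → strictly worse (loss £146.5).
£116.2: below both → same outcome either way.
£1929.5: above both → same outcome either way.
Count: 3.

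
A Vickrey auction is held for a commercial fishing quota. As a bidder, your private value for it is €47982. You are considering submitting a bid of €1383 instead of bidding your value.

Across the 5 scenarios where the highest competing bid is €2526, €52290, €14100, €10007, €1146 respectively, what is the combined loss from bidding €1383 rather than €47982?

€117313

The deviation costs you only when the competing bid falls strictly between €1383 and €47982; elsewhere both bids give the same outcome.
€2526: truthful payoff €45456, deviation payoff €0 → loss €45456.
€52290: outcomes coincide → loss €0.
€14100: truthful payoff €33882, deviation payoff €0 → loss €33882.
€10007: truthful payoff €37975, deviation payoff €0 → loss €37975.
€1146: outcomes coincide → loss €0.
Total loss = €45456 + €33882 + €37975 = €117313.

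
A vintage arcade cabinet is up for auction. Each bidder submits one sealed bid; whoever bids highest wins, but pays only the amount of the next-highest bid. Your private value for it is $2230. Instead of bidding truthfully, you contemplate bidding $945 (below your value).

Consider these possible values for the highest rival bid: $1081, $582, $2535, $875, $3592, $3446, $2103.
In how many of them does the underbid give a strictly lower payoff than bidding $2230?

The deviation hurts exactly when the highest competing bid lies strictly between $945 and $2230 — underbidding then forfeits a profitable win.
$1081: inside the interval → strictly worse (loss $1149).
$582: below both → same outcome either way.
$2535: above both → same outcome either way.
$875: below both → same outcome either way.
$3592: above both → same outcome either way.
$3446: above both → same outcome either way.
$2103: inside the interval → strictly worse (loss $127).
Count: 2.

2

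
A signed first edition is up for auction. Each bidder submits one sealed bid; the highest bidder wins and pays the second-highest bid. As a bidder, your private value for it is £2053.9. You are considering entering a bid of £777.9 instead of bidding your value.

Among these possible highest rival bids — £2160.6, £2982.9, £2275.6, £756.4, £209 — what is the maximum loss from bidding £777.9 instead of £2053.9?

£2160.6: same outcome either way → loss £0.
£2982.9: same outcome either way → loss £0.
£2275.6: same outcome either way → loss £0.
£756.4: same outcome either way → loss £0.
£209: same outcome either way → loss £0.
Maximum loss: £0.

£0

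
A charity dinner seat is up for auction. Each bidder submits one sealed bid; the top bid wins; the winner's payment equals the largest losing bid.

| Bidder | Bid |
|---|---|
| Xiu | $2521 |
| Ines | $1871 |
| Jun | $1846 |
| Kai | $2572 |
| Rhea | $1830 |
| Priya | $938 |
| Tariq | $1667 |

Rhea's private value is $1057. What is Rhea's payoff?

$0

Highest bid: Kai at $2572, so Kai wins.
Second-highest bid: Xiu at $2521 — that is the price the winner pays.
Rhea did not win, so Rhea pays nothing and receives nothing: payoff $0.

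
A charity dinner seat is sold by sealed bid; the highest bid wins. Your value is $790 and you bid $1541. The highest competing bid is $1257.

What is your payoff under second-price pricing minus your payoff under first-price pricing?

You have the highest bid, so you win under either rule.
Second-price: pay $1257 → payoff −$467.
First-price: pay your own bid $1541 → payoff −$751.
Difference = −$467 − (−$751) = $284.

$284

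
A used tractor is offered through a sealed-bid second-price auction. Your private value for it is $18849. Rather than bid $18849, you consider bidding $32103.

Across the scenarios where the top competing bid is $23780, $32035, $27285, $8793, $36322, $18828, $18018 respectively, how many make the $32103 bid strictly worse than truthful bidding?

The deviation hurts exactly when the highest competing bid lies strictly between $18849 and $32103 — overbidding then wins at a price above your value.
$23780: inside the interval → strictly worse (loss $4931).
$32035: inside the interval → strictly worse (loss $13186).
$27285: inside the interval → strictly worse (loss $8436).
$8793: below both → same outcome either way.
$36322: above both → same outcome either way.
$18828: below both → same outcome either way.
$18018: below both → same outcome either way.
Count: 3.

3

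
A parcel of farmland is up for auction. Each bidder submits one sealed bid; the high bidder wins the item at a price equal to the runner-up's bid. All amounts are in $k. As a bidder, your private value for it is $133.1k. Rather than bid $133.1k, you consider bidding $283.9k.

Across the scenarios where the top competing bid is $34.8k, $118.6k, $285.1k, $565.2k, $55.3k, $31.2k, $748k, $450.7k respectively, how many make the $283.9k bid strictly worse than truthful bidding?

The deviation hurts exactly when the highest competing bid lies strictly between $133.1k and $283.9k — overbidding then wins at a price above your value.
$34.8k: below both → same outcome either way.
$118.6k: below both → same outcome either way.
$285.1k: above both → same outcome either way.
$565.2k: above both → same outcome either way.
$55.3k: below both → same outcome either way.
$31.2k: below both → same outcome either way.
$748k: above both → same outcome either way.
$450.7k: above both → same outcome either way.
Count: 0.

0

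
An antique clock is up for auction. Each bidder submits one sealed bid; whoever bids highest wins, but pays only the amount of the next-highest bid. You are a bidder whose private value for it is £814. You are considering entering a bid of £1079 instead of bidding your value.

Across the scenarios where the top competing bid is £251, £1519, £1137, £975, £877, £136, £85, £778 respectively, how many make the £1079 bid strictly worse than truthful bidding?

2

The deviation hurts exactly when the highest competing bid lies strictly between £814 and £1079 — overbidding then wins at a price above your value.
£251: below both → same outcome either way.
£1519: above both → same outcome either way.
£1137: above both → same outcome either way.
£975: inside the interval → strictly worse (loss £161).
£877: inside the interval → strictly worse (loss £63).
£136: below both → same outcome either way.
£85: below both → same outcome either way.
£778: below both → same outcome either way.
Count: 2.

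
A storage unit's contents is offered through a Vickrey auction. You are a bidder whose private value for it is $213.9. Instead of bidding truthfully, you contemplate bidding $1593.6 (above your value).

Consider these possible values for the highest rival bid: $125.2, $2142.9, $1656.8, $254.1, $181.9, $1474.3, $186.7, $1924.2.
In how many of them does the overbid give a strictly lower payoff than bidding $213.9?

2

The deviation hurts exactly when the highest competing bid lies strictly between $213.9 and $1593.6 — overbidding then wins at a price above your value.
$125.2: below both → same outcome either way.
$2142.9: above both → same outcome either way.
$1656.8: above both → same outcome either way.
$254.1: inside the interval → strictly worse (loss $40.2).
$181.9: below both → same outcome either way.
$1474.3: inside the interval → strictly worse (loss $1260.4).
$186.7: below both → same outcome either way.
$1924.2: above both → same outcome either way.
Count: 2.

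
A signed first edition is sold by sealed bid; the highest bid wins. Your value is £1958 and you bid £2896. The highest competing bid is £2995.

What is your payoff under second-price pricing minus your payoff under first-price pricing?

£0

Your bid £2896 is below £2995, so you lose under either rule.
Payoff is £0 in both cases; difference = £0.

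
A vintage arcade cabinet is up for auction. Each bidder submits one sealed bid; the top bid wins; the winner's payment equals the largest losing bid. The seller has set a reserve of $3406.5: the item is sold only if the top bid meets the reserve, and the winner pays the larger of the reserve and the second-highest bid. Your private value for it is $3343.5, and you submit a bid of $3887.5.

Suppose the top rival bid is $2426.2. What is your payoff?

−$63

Your bid $3887.5 is the highest and exceeds the reserve.
Price = max(second-highest bid, reserve) = max($2426.2, $3406.5) = $3406.5.
Payoff = $3343.5 − $3406.5 = −$63.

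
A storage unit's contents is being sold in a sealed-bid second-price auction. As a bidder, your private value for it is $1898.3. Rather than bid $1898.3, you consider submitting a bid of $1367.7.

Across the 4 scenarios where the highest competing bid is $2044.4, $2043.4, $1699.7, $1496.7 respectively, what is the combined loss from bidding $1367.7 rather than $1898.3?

$600.2

The deviation costs you only when the competing bid falls strictly between $1367.7 and $1898.3; elsewhere both bids give the same outcome.
$2044.4: outcomes coincide → loss $0.
$2043.4: outcomes coincide → loss $0.
$1699.7: truthful payoff $198.6, deviation payoff $0 → loss $198.6.
$1496.7: truthful payoff $401.6, deviation payoff $0 → loss $401.6.
Total loss = $198.6 + $401.6 = $600.2.
In a second-price auction your bid sets only whether you win, not what you pay, so bidding your true value is weakly dominant.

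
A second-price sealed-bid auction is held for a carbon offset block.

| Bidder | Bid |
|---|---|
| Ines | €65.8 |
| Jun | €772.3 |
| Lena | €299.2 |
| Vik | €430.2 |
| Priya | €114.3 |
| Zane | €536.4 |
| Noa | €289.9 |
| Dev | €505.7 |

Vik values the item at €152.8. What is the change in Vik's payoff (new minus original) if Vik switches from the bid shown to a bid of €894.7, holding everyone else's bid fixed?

The highest bid among the other bidders is €772.3; Vik's bid doesn't change that.
Original bid €430.2: Vik is not highest (top rival bid is €772.3); payoff €0.
Alternative bid €894.7: Vik is highest, pays the top rival bid €772.3; payoff €152.8 − €772.3 = −€619.5.
Change in payoff = −€619.5 − (€0) = −€619.5.

−€619.5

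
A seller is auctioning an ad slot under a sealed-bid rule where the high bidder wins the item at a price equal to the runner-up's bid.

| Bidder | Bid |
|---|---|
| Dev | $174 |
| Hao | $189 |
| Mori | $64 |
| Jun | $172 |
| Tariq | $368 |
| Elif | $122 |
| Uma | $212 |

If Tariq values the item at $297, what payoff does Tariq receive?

$85

Highest bid: Tariq at $368, so Tariq wins.
Second-highest bid: Uma at $212 — that is the price the winner pays.
Tariq's payoff = value − price = $297 − $212 = $85.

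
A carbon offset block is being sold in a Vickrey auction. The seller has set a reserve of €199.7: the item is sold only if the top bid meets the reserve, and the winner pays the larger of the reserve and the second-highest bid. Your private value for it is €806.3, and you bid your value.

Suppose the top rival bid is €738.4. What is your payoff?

€67.9

Your bid €806.3 is the highest and exceeds the reserve.
Price = max(second-highest bid, reserve) = max(€738.4, €199.7) = €738.4.
Payoff = €806.3 − €738.4 = €67.9.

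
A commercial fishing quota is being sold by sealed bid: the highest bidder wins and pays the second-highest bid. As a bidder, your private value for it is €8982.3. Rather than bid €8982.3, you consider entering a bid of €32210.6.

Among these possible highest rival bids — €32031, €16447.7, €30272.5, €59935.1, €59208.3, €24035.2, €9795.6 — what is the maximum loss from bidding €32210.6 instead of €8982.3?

€23048.7

€32031: truthful gives €0, deviation gives −€23048.7 → loss €23048.7.
€16447.7: truthful gives €0, deviation gives −€7465.4 → loss €7465.4.
€30272.5: truthful gives €0, deviation gives −€21290.2 → loss €21290.2.
€59935.1: same outcome either way → loss €0.
€59208.3: same outcome either way → loss €0.
€24035.2: truthful gives €0, deviation gives −€15052.9 → loss €15052.9.
€9795.6: truthful gives €0, deviation gives −€813.3 → loss €813.3.
Maximum loss: €23048.7.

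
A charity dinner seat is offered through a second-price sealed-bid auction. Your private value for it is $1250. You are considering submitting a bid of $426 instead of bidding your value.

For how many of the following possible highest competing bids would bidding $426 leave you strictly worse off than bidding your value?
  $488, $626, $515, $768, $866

The deviation hurts exactly when the highest competing bid lies strictly between $426 and $1250 — underbidding then forfeits a profitable win.
$488: inside the interval → strictly worse (loss $762).
$626: inside the interval → strictly worse (loss $624).
$515: inside the interval → strictly worse (loss $735).
$768: inside the interval → strictly worse (loss $482).
$866: inside the interval → strictly worse (loss $384).
Count: 5.

5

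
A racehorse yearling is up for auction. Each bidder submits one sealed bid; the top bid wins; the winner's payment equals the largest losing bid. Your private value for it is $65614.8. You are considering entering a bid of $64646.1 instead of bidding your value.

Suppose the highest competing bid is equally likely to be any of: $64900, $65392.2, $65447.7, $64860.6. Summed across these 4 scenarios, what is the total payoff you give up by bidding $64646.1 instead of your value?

The deviation costs you only when the competing bid falls strictly between $64646.1 and $65614.8; elsewhere both bids give the same outcome.
$64900: truthful payoff $714.8, deviation payoff $0 → loss $714.8.
$65392.2: truthful payoff $222.6, deviation payoff $0 → loss $222.6.
$65447.7: truthful payoff $167.1, deviation payoff $0 → loss $167.1.
$64860.6: truthful payoff $754.2, deviation payoff $0 → loss $754.2.
Total loss = $714.8 + $222.6 + $167.1 + $754.2 = $1858.7.
Because the price is fixed by the runner-up's bid, deviating from your value can only change a good outcome into a bad one — never the reverse.

$1858.7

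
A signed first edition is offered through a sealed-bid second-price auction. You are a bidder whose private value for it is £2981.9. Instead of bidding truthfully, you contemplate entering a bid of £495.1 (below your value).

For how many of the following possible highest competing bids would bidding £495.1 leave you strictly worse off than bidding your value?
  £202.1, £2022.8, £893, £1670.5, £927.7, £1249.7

The deviation hurts exactly when the highest competing bid lies strictly between £495.1 and £2981.9 — underbidding then forfeits a profitable win.
£202.1: below both → same outcome either way.
£2022.8: inside the interval → strictly worse (loss £959.1).
£893: inside the interval → strictly worse (loss £2088.9).
£1670.5: inside the interval → strictly worse (loss £1311.4).
£927.7: inside the interval → strictly worse (loss £2054.2).
£1249.7: inside the interval → strictly worse (loss £1732.2).
Count: 5.

5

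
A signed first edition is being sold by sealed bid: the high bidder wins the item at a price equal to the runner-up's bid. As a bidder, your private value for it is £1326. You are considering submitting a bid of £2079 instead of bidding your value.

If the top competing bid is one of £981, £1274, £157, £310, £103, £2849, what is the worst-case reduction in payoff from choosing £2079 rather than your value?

£0

£981: same outcome either way → loss £0.
£1274: same outcome either way → loss £0.
£157: same outcome either way → loss £0.
£310: same outcome either way → loss £0.
£103: same outcome either way → loss £0.
£2849: same outcome either way → loss £0.
Maximum loss: £0.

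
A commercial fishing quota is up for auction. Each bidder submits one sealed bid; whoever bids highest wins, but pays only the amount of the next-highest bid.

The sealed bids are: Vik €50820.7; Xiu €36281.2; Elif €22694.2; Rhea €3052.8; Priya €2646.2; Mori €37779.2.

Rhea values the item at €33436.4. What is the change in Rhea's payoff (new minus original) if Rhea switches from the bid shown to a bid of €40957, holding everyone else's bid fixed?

€0

The highest bid among the other bidders is €50820.7; Rhea's bid doesn't change that.
Original bid €3052.8: Rhea is not highest (top rival bid is €50820.7); payoff €0.
Alternative bid €40957: Rhea is not highest (top rival bid is €50820.7); payoff €0.
Change in payoff = €0 − (€0) = €0.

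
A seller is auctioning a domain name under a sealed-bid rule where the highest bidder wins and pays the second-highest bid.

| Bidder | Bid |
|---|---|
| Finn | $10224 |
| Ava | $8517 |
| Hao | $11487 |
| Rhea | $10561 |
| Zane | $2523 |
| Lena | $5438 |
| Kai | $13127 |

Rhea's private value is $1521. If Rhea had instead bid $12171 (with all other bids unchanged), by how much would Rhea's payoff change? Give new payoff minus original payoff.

$0

The highest bid among the other bidders is $13127; Rhea's bid doesn't change that.
Original bid $10561: Rhea is not highest (top rival bid is $13127); payoff $0.
Alternative bid $12171: Rhea is not highest (top rival bid is $13127); payoff $0.
Change in payoff = $0 − ($0) = $0.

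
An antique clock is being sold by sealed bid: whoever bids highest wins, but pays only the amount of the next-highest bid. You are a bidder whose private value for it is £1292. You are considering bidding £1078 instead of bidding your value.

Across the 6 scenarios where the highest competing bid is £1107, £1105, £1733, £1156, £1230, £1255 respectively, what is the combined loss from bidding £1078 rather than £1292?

The deviation costs you only when the competing bid falls strictly between £1078 and £1292; elsewhere both bids give the same outcome.
£1107: truthful payoff £185, deviation payoff £0 → loss £185.
£1105: truthful payoff £187, deviation payoff £0 → loss £187.
£1733: outcomes coincide → loss £0.
£1156: truthful payoff £136, deviation payoff £0 → loss £136.
£1230: truthful payoff £62, deviation payoff £0 → loss £62.
£1255: truthful payoff £37, deviation payoff £0 → loss £37.
Total loss = £185 + £187 + £136 + £62 + £37 = £607.
In a second-price auction your bid sets only whether you win, not what you pay, so bidding your true value is weakly dominant.

£607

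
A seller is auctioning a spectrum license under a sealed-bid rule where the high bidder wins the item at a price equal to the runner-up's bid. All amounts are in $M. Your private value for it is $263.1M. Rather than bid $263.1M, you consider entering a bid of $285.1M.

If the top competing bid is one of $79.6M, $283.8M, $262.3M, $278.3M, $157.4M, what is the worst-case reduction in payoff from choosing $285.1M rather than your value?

$20.7M

$79.6M: same outcome either way → loss $0M.
$283.8M: truthful gives $0M, deviation gives −$20.7M → loss $20.7M.
$262.3M: same outcome either way → loss $0M.
$278.3M: truthful gives $0M, deviation gives −$15.2M → loss $15.2M.
$157.4M: same outcome either way → loss $0M.
Maximum loss: $20.7M.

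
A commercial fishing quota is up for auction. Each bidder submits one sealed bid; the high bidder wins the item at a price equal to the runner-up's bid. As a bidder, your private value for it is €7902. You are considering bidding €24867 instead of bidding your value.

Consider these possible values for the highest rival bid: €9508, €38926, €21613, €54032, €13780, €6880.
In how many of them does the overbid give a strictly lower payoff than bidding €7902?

The deviation hurts exactly when the highest competing bid lies strictly between €7902 and €24867 — overbidding then wins at a price above your value.
€9508: inside the interval → strictly worse (loss €1606).
€38926: above both → same outcome either way.
€21613: inside the interval → strictly worse (loss €13711).
€54032: above both → same outcome either way.
€13780: inside the interval → strictly worse (loss €5878).
€6880: below both → same outcome either way.
Count: 3.

3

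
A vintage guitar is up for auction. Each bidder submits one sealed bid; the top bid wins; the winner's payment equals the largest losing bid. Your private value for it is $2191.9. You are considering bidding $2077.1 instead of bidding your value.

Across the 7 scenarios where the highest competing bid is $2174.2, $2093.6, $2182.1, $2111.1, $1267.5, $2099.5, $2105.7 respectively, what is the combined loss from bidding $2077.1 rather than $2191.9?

The deviation costs you only when the competing bid falls strictly between $2077.1 and $2191.9; elsewhere both bids give the same outcome.
$2174.2: truthful payoff $17.7, deviation payoff $0 → loss $17.7.
$2093.6: truthful payoff $98.3, deviation payoff $0 → loss $98.3.
$2182.1: truthful payoff $9.8, deviation payoff $0 → loss $9.8.
$2111.1: truthful payoff $80.8, deviation payoff $0 → loss $80.8.
$1267.5: outcomes coincide → loss $0.
$2099.5: truthful payoff $92.4, deviation payoff $0 → loss $92.4.
$2105.7: truthful payoff $86.2, deviation payoff $0 → loss $86.2.
Total loss = $17.7 + $98.3 + $9.8 + $80.8 + $92.4 + $86.2 = $385.2.

$385.2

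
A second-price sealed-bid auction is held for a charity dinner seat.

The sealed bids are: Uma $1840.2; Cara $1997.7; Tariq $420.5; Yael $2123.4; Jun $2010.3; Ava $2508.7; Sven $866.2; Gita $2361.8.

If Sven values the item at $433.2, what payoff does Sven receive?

Highest bid: Ava at $2508.7, so Ava wins.
Second-highest bid: Gita at $2361.8 — that is the price the winner pays.
Sven did not win, so Sven pays nothing and receives nothing: payoff $0.

$0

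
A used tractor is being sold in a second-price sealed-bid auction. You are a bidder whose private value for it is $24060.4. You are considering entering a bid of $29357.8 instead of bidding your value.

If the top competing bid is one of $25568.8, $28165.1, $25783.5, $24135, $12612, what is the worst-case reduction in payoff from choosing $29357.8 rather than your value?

$25568.8: truthful gives $0, deviation gives −$1508.4 → loss $1508.4.
$28165.1: truthful gives $0, deviation gives −$4104.7 → loss $4104.7.
$25783.5: truthful gives $0, deviation gives −$1723.1 → loss $1723.1.
$24135: truthful gives $0, deviation gives −$74.6 → loss $74.6.
$12612: same outcome either way → loss $0.
Maximum loss: $4104.7.

$4104.7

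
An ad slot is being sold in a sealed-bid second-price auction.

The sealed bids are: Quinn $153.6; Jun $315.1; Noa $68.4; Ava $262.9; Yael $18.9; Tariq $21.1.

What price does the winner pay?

Highest bid: Jun at $315.1, so Jun wins.
Second-highest bid: Ava at $262.9 — that is the price the winner pays.

$262.9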